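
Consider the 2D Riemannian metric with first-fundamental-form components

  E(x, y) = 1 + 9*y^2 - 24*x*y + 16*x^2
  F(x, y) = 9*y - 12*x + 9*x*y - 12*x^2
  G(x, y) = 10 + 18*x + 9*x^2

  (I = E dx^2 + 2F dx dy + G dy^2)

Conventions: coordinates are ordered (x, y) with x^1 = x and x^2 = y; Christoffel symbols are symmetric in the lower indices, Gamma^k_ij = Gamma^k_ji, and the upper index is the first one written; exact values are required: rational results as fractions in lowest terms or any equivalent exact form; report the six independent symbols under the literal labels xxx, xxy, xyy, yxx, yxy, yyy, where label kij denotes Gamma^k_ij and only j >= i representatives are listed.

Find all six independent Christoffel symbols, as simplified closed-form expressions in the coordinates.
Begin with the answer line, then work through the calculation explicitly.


Answer: Gamma_xxx = (16*x - 12*y)/(25*x^2 - 24*x*y + 18*x + 9*y^2 + 10), Gamma_xxy = (-12*x + 9*y)/(25*x^2 - 24*x*y + 18*x + 9*y^2 + 10), Gamma_xyy = 0, Gamma_yxx = (-12*x - 12)/(25*x^2 - 24*x*y + 18*x + 9*y^2 + 10), Gamma_yxy = (9*x + 9)/(25*x^2 - 24*x*y + 18*x + 9*y^2 + 10), Gamma_yyy = 0

E = 1 + 9*y^2 - 24*x*y + 16*x^2; F = 9*y - 12*x + 9*x*y - 12*x^2; G = 10 + 18*x + 9*x^2
Gamma^k_ij = (1/2) g^{kl} (d_i g_jl + d_j g_il - d_l g_ij), with g^inv = (1/(EG-F^2)) [[G, -F], [-F, E]]
first partials: E_x = -24*y + 32*x, E_y = 18*y - 24*x, F_x = -12 + 9*y - 24*x, F_y = 9 + 9*x, G_x = 18 + 18*x, G_y = 0
D = EG - F^2 = 10 + 18*x + 9*y^2 - 24*x*y + 25*x^2
expanded: Gamma^x_xx = (G E_x - 2F F_x + F E_y)/(2D), Gamma^x_xy = (G E_y - F G_x)/(2D), Gamma^x_yy = (2G F_y - G G_x - F G_y)/(2D), Gamma^y_xx = (2E F_x - E E_y - F E_x)/(2D), Gamma^y_xy = (E G_x - F E_y)/(2D), Gamma^y_yy = (E G_y - 2F F_y + F G_x)/(2D); substitute and cancel common factors


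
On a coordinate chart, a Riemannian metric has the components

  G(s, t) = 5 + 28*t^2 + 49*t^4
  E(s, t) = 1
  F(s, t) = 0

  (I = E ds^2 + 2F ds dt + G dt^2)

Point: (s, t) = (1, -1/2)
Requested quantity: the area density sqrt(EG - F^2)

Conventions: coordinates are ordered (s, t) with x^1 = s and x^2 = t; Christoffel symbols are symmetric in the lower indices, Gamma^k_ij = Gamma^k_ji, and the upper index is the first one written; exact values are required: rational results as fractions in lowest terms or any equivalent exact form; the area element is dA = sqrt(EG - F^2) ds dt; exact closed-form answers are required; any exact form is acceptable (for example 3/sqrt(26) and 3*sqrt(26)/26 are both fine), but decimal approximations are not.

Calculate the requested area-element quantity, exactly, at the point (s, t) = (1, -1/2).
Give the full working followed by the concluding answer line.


E = 1, F = 0, G = 241/16; EG - F^2 = 241/16

Answer: sqrt(EG - F^2) = sqrt(241)/4


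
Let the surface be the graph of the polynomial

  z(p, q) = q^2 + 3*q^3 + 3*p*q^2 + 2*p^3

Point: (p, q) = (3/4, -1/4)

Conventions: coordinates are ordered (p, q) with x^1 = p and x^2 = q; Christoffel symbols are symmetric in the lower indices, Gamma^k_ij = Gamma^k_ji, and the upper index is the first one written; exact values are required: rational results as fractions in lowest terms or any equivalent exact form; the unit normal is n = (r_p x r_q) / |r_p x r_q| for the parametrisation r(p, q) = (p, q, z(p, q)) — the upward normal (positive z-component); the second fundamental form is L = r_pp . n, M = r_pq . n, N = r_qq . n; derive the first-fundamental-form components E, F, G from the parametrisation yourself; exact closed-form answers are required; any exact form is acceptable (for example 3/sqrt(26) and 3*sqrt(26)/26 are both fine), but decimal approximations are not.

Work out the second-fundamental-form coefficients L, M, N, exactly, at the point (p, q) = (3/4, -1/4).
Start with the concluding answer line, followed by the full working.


Answer: L = 72*sqrt(3794)/1897, M = -12*sqrt(3794)/1897, N = 16*sqrt(3794)/1897

z_p = 57/16, z_q = -17/16, z_pp = 9, z_pq = -3/2, z_qq = 2
E = 3505/256, F = -969/256, G = 545/256; answer radicand W^2 = 1897/128
unnormalised second-form numerators: l = 9, m = -3/2, n = 2; L = l/sqrt(1897/128), and similarly M = m/sqrt(W^2), N = n/sqrt(W^2)


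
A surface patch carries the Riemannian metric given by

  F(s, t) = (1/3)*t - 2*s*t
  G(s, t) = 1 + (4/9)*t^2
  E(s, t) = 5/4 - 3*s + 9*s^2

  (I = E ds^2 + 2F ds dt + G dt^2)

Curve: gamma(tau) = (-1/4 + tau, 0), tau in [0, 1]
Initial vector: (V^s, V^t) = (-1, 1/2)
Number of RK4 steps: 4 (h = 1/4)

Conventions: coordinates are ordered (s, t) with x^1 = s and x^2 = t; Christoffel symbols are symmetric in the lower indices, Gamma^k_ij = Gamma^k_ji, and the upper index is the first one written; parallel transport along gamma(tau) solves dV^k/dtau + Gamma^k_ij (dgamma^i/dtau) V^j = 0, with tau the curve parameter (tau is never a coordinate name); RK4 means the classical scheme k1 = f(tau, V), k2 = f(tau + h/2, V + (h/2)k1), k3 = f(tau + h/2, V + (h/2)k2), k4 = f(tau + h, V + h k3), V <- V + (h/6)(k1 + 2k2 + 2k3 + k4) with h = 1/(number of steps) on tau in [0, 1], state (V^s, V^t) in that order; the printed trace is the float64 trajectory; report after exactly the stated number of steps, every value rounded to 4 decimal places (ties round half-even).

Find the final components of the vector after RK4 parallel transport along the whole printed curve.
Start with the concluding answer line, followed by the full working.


Answer: V^s = -0.7942, V^t = 0.5000

gamma'(tau) = (1, 0); f(tau, V)^k = -Gamma^k_ij(gamma(tau)) gamma'^i(tau) V^j; h = 1/4; intermediate values shown to 6 dp
curve data and Christoffel symbols at the stage parameters:
  tau = 0.000000: gamma = (-0.250000, 0.000000), gamma' = (1.000000, 0.000000); Gamma_sss = -1.463415, Gamma_sst = 0.000000, Gamma_stt = 0.325203, Gamma_tss = 0.000000, Gamma_tst = 0.000000, Gamma_ttt = 0.000000
  tau = 0.125000: gamma = (-0.125000, 0.000000), gamma' = (1.000000, 0.000000); Gamma_sss = -1.486726, Gamma_sst = 0.000000, Gamma_stt = 0.330383, Gamma_tss = 0.000000, Gamma_tst = 0.000000, Gamma_ttt = 0.000000
  tau = 0.250000: gamma = (0.000000, 0.000000), gamma' = (1.000000, 0.000000); Gamma_sss = -1.200000, Gamma_sst = 0.000000, Gamma_stt = 0.266667, Gamma_tss = 0.000000, Gamma_tst = 0.000000, Gamma_ttt = 0.000000
  tau = 0.375000: gamma = (0.125000, 0.000000), gamma' = (1.000000, 0.000000); Gamma_sss = -0.369231, Gamma_sst = 0.000000, Gamma_stt = 0.082051, Gamma_tss = 0.000000, Gamma_tst = 0.000000, Gamma_ttt = 0.000000
  tau = 0.500000: gamma = (0.250000, 0.000000), gamma' = (1.000000, 0.000000); Gamma_sss = 0.705882, Gamma_sst = 0.000000, Gamma_stt = -0.156863, Gamma_tss = 0.000000, Gamma_tst = 0.000000, Gamma_ttt = 0.000000
  tau = 0.625000: gamma = (0.375000, 0.000000), gamma' = (1.000000, 0.000000); Gamma_sss = 1.348315, Gamma_sst = 0.000000, Gamma_stt = -0.299625, Gamma_tss = 0.000000, Gamma_tst = 0.000000, Gamma_ttt = 0.000000
  tau = 0.750000: gamma = (0.500000, 0.000000), gamma' = (1.000000, 0.000000); Gamma_sss = 1.500000, Gamma_sst = 0.000000, Gamma_stt = -0.333333, Gamma_tss = 0.000000, Gamma_tst = 0.000000, Gamma_ttt = 0.000000
  tau = 0.875000: gamma = (0.625000, 0.000000), gamma' = (1.000000, 0.000000); Gamma_sss = 1.427027, Gamma_sst = 0.000000, Gamma_stt = -0.317117, Gamma_tss = 0.000000, Gamma_tst = 0.000000, Gamma_ttt = 0.000000
  tau = 1.000000: gamma = (0.750000, 0.000000), gamma' = (1.000000, 0.000000); Gamma_sss = 1.292308, Gamma_sst = 0.000000, Gamma_stt = -0.287179, Gamma_tss = 0.000000, Gamma_tst = 0.000000, Gamma_ttt = 0.000000
step 0: V^s = -1.0000, V^t = 0.5000
step 1: k1 = (-1.463415, 0.000000), k2 = (-1.758688, 0.000000), k3 = (-1.813561, 0.000000), k4 = (-1.744068, 0.000000); V <- V + (h/6)(k1 + 2k2 + 2k3 + k4): V^s = -1.4313, V^t = 0.5000
step 2: k1 = (-1.717599, 0.000000), k2 = (-0.607766, 0.000000), k3 = (-0.556543, 0.000000), k4 = (1.108566, 0.000000); V <- V + (h/6)(k1 + 2k2 + 2k3 + k4): V^s = -1.5537, V^t = 0.5000
step 3: k1 = (1.096754, 0.000000), k2 = (1.910077, 0.000000), k3 = (1.773000, 0.000000), k4 = (1.665727, 0.000000); V <- V + (h/6)(k1 + 2k2 + 2k3 + k4): V^s = -1.1317, V^t = 0.5000
step 4: k1 = (1.697562, 0.000000), k2 = (1.312170, 0.000000), k3 = (1.380915, 0.000000), k4 = (1.016373, 0.000000); V <- V + (h/6)(k1 + 2k2 + 2k3 + k4): V^s = -0.7942, V^t = 0.5000


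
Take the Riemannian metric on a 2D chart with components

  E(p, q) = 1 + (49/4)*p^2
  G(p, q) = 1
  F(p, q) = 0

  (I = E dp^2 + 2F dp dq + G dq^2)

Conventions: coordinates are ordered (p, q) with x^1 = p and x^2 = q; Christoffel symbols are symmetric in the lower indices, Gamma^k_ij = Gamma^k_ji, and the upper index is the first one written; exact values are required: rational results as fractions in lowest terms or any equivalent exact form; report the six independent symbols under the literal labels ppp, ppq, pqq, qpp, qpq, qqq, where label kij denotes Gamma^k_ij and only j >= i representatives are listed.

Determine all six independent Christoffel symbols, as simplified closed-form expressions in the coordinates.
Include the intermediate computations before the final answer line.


E = 1 + (49/4)*p^2; F = 0; G = 1
Gamma^k_ij = (1/2) g^{kl} (d_i g_jl + d_j g_il - d_l g_ij), with g^inv = (1/(EG-F^2)) [[G, -F], [-F, E]]
first partials: E_p = (49/2)*p, E_q = 0, F_p = 0, F_q = 0, G_p = 0, G_q = 0
D = EG - F^2 = 1 + (49/4)*p^2
expanded: Gamma^p_pp = (G E_p - 2F F_p + F E_q)/(2D), Gamma^p_pq = (G E_q - F G_p)/(2D), Gamma^p_qq = (2G F_q - G G_p - F G_q)/(2D), Gamma^q_pp = (2E F_p - E E_q - F E_p)/(2D), Gamma^q_pq = (E G_p - F E_q)/(2D), Gamma^q_qq = (E G_q - 2F F_q + F G_p)/(2D); substitute and cancel common factors

Answer: Gamma_ppp = 49*p/(49*p^2 + 4), Gamma_ppq = 0, Gamma_pqq = 0, Gamma_qpp = 0, Gamma_qpq = 0, Gamma_qqq = 0


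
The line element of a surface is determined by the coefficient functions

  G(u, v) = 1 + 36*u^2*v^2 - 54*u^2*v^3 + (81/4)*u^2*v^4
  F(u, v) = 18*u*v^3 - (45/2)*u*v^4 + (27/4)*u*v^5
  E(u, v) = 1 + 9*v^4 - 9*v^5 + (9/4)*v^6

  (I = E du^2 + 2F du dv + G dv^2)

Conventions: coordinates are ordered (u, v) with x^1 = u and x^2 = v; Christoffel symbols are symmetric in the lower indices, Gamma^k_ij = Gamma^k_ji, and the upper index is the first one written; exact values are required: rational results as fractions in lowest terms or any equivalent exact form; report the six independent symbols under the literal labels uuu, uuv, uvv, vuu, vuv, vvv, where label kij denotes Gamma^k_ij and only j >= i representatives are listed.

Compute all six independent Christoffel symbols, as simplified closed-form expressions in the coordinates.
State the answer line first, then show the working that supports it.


Answer: Gamma_uuu = 0, Gamma_uuv = (27*v^5 - 90*v^4 + 72*v^3)/(81*u^2*v^4 - 216*u^2*v^3 + 144*u^2*v^2 + 9*v^6 - 36*v^5 + 36*v^4 + 4), Gamma_uvv = (54*u*v^4 - 144*u*v^3 + 72*u*v^2)/(81*u^2*v^4 - 216*u^2*v^3 + 144*u^2*v^2 + 9*v^6 - 36*v^5 + 36*v^4 + 4), Gamma_vuu = 0, Gamma_vuv = (81*u*v^4 - 216*u*v^3 + 144*u*v^2)/(81*u^2*v^4 - 216*u^2*v^3 + 144*u^2*v^2 + 9*v^6 - 36*v^5 + 36*v^4 + 4), Gamma_vvv = (162*u^2*v^3 - 324*u^2*v^2 + 144*u^2*v)/(81*u^2*v^4 - 216*u^2*v^3 + 144*u^2*v^2 + 9*v^6 - 36*v^5 + 36*v^4 + 4)

E = 1 + 9*v^4 - 9*v^5 + (9/4)*v^6; F = 18*u*v^3 - (45/2)*u*v^4 + (27/4)*u*v^5; G = 1 + 36*u^2*v^2 - 54*u^2*v^3 + (81/4)*u^2*v^4
Gamma^k_ij = (1/2) g^{kl} (d_i g_jl + d_j g_il - d_l g_ij), with g^inv = (1/(EG-F^2)) [[G, -F], [-F, E]]
first partials: E_u = 0, E_v = 36*v^3 - 45*v^4 + (27/2)*v^5, F_u = 18*v^3 - (45/2)*v^4 + (27/4)*v^5, F_v = 54*u*v^2 - 90*u*v^3 + (135/4)*u*v^4, G_u = 72*u*v^2 - 108*u*v^3 + (81/2)*u*v^4, G_v = 72*u^2*v - 162*u^2*v^2 + 81*u^2*v^3
D = EG - F^2 = 1 + 9*v^4 + 36*u^2*v^2 - 9*v^5 - 54*u^2*v^3 + (9/4)*v^6 + (81/4)*u^2*v^4
expanded: Gamma^u_uu = (G E_u - 2F F_u + F E_v)/(2D), Gamma^u_uv = (G E_v - F G_u)/(2D), Gamma^u_vv = (2G F_v - G G_u - F G_v)/(2D), Gamma^v_uu = (2E F_u - E E_v - F E_u)/(2D), Gamma^v_uv = (E G_u - F E_v)/(2D), Gamma^v_vv = (E G_v - 2F F_v + F G_u)/(2D); substitute and cancel common factors


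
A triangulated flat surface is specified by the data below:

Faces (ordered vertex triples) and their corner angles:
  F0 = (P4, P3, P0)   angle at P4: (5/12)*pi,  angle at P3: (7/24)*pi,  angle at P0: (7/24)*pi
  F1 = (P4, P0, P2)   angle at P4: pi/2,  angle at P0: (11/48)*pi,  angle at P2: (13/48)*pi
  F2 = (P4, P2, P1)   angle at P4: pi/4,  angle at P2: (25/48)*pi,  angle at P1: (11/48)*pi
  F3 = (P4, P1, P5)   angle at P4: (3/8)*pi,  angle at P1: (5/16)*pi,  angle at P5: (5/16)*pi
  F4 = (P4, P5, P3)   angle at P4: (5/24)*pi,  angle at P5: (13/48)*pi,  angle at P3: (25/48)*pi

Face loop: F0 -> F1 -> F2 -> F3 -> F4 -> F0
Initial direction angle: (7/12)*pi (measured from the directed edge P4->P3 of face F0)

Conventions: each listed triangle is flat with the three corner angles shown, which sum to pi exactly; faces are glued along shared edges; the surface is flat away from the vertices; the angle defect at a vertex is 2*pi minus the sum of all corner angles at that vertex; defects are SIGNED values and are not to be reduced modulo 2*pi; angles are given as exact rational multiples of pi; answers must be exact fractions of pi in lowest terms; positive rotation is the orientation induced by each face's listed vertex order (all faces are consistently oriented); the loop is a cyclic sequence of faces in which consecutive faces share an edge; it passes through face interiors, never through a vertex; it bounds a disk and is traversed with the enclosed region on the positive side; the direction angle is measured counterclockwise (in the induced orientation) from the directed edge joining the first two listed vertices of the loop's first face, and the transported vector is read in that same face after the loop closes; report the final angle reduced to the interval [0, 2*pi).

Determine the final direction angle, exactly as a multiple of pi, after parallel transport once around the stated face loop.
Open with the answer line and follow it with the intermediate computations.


Answer: final direction angle = (5/6)*pi

enclosed vertex P4: corner angles sum to (7/4)*pi, defect = 2*pi - (7/4)*pi = pi/4
summing the enclosed defects onto the initial angle, mod 2*pi in the induced orientation:
final angle = (7/12)*pi + pi/4 = (5/6)*pi (mod 2*pi)


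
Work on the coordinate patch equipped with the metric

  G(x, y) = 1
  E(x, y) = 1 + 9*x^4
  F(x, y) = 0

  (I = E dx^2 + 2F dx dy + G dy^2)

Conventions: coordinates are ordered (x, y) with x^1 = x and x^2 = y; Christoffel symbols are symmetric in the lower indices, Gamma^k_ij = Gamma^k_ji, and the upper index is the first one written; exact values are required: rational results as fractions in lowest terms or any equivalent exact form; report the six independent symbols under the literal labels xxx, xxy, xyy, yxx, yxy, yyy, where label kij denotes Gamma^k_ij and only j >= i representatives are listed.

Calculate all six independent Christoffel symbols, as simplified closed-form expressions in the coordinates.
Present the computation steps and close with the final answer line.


E = 1 + 9*x^4; F = 0; G = 1
Gamma^k_ij = (1/2) g^{kl} (d_i g_jl + d_j g_il - d_l g_ij), with g^inv = (1/(EG-F^2)) [[G, -F], [-F, E]]
first partials: E_x = 36*x^3, E_y = 0, F_x = 0, F_y = 0, G_x = 0, G_y = 0
D = EG - F^2 = 1 + 9*x^4
expanded: Gamma^x_xx = (G E_x - 2F F_x + F E_y)/(2D), Gamma^x_xy = (G E_y - F G_x)/(2D), Gamma^x_yy = (2G F_y - G G_x - F G_y)/(2D), Gamma^y_xx = (2E F_x - E E_y - F E_x)/(2D), Gamma^y_xy = (E G_x - F E_y)/(2D), Gamma^y_yy = (E G_y - 2F F_y + F G_x)/(2D); substitute and cancel common factors

Answer: Gamma_xxx = 18*x^3/(9*x^4 + 1), Gamma_xxy = 0, Gamma_xyy = 0, Gamma_yxx = 0, Gamma_yxy = 0, Gamma_yyy = 0


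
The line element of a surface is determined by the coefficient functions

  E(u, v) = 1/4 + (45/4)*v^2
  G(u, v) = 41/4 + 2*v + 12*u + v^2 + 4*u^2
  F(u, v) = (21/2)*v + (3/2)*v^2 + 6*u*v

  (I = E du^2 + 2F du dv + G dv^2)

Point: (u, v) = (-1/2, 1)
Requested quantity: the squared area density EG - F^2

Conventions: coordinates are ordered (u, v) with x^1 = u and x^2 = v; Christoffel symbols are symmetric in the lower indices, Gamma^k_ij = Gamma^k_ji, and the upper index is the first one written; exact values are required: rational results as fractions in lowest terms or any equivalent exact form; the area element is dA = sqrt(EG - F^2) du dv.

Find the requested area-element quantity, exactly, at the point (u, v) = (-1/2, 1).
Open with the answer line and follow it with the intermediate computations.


Answer: EG - F^2 = 111/8

E = 23/2, F = 9, G = 33/4; EG - F^2 = 111/8


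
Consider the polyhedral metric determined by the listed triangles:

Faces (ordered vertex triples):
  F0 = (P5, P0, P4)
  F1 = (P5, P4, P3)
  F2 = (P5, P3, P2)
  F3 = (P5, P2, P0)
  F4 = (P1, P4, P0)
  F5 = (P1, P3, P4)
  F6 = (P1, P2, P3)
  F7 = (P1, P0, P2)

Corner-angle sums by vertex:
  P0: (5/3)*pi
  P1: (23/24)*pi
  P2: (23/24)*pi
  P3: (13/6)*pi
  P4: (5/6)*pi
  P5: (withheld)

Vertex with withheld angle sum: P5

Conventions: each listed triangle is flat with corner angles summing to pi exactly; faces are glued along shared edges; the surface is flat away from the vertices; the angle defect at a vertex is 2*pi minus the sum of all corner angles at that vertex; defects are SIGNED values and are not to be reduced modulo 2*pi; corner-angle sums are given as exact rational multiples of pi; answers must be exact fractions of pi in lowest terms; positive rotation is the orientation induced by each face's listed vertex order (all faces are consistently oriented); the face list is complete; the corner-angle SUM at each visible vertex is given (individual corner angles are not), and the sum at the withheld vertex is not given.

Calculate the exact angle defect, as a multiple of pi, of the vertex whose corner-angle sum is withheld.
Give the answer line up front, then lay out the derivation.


Answer: defect(P5) = (7/12)*pi

V = 6, E = 12, F = 8; chi = V - E + F = 2
Gauss-Bonnet: total defect = 2*pi*chi = 4*pi; visible defects sum to (41/12)*pi


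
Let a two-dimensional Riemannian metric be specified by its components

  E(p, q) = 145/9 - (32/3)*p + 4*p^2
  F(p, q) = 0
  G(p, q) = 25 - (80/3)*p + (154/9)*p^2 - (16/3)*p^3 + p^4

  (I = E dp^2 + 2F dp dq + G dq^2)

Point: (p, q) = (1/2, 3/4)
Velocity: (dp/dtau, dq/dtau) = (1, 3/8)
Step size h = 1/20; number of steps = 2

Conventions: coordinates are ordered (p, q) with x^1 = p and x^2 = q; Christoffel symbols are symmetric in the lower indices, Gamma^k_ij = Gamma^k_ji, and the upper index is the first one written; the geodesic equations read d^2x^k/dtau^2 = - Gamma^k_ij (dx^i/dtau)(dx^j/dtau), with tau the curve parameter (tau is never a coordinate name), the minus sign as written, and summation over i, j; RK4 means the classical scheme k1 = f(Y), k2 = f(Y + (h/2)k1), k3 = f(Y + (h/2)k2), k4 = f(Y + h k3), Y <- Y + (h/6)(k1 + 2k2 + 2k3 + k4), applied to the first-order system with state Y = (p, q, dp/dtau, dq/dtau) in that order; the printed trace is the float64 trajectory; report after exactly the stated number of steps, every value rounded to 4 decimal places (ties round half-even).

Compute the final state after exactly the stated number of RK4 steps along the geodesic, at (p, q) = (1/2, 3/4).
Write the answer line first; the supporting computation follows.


Answer: p = 0.6010, q = 0.7891, dp/dtau = 1.0199, dq/dtau = 0.4072

f(Y) = (dp/dtau, dq/dtau, -Gamma^p_ij Y'^i Y'^j, -Gamma^q_ij Y'^i Y'^j) with the Gammas evaluated at the stage position; h = 0.050000; intermediate values shown to 6 dp
step 0: p = 0.5000, q = 0.7500, dp/dtau = 1.0000, dq/dtau = 0.3750
step 1:
  k1: at (p, q) = (0.500000, 0.750000), (dp/dtau, dq/dtau) = (1.000000, 0.375000); Gamma_ppp = -0.283019, Gamma_ppq = 0.000000, Gamma_pqq = 0.554245, Gamma_qpp = 0.000000, Gamma_qpq = -0.425532, Gamma_qqq = 0.000000; k1 = (1.000000, 0.375000, 0.205078, 0.319149)
  k2: at (p, q) = (0.525000, 0.759375), (dp/dtau, dq/dtau) = (1.005127, 0.382979); Gamma_ppp = -0.278409, Gamma_ppq = 0.000000, Gamma_pqq = 0.539504, Gamma_qpp = 0.000000, Gamma_qpq = -0.417137, Gamma_qqq = 0.000000; k2 = (1.005127, 0.382979, 0.202140, 0.321147)
  k3: at (p, q) = (0.525128, 0.759574), (dp/dtau, dq/dtau) = (1.005054, 0.383029); Gamma_ppp = -0.278385, Gamma_ppq = 0.000000, Gamma_pqq = 0.539428, Gamma_qpp = 0.000000, Gamma_qpq = -0.417093, Gamma_qqq = 0.000000; k3 = (1.005054, 0.383029, 0.202065, 0.321132)
  k4: at (p, q) = (0.550253, 0.769151), (dp/dtau, dq/dtau) = (1.010103, 0.391057); Gamma_ppp = -0.273497, Gamma_ppq = 0.000000, Gamma_pqq = 0.524490, Gamma_qpp = 0.000000, Gamma_qpq = -0.408340, Gamma_qqq = 0.000000; k4 = (1.010103, 0.391057, 0.198843, 0.322595)
  Y <- Y + (h/6)(k1 + 2k2 + 2k3 + k4): p = 0.5503, q = 0.7692, dp/dtau = 1.0101, dq/dtau = 0.3911
step 2:
  k1: at (p, q) = (0.550254, 0.769151), (dp/dtau, dq/dtau) = (1.010103, 0.391053); Gamma_ppp = -0.273497, Gamma_ppq = 0.000000, Gamma_pqq = 0.524490, Gamma_qpp = 0.000000, Gamma_qpq = -0.408339, Gamma_qqq = 0.000000; k1 = (1.010103, 0.391053, 0.198845, 0.322591)
  k2: at (p, q) = (0.575506, 0.778927), (dp/dtau, dq/dtau) = (1.015074, 0.399117); Gamma_ppp = -0.268324, Gamma_ppq = 0.000000, Gamma_pqq = 0.509349, Gamma_qpp = 0.000000, Gamma_qpq = -0.399221, Gamma_qqq = 0.000000; k2 = (1.015074, 0.399117, 0.195338, 0.323476)
  k3: at (p, q) = (0.575631, 0.779129), (dp/dtau, dq/dtau) = (1.014986, 0.399139); Gamma_ppp = -0.268298, Gamma_ppq = 0.000000, Gamma_pqq = 0.509274, Gamma_qpp = 0.000000, Gamma_qpq = -0.399176, Gamma_qqq = 0.000000; k3 = (1.014986, 0.399139, 0.195266, 0.323429)
  k4: at (p, q) = (0.601003, 0.789108), (dp/dtau, dq/dtau) = (1.019866, 0.407224); Gamma_ppp = -0.262832, Gamma_ppq = 0.000000, Gamma_pqq = 0.493931, Gamma_qpp = 0.000000, Gamma_qpq = -0.389690, Gamma_qqq = 0.000000; k4 = (1.019866, 0.407224, 0.191469, 0.323687)
  Y <- Y + (h/6)(k1 + 2k2 + 2k3 + k4): p = 0.6010, q = 0.7891, dp/dtau = 1.0199, dq/dtau = 0.4072


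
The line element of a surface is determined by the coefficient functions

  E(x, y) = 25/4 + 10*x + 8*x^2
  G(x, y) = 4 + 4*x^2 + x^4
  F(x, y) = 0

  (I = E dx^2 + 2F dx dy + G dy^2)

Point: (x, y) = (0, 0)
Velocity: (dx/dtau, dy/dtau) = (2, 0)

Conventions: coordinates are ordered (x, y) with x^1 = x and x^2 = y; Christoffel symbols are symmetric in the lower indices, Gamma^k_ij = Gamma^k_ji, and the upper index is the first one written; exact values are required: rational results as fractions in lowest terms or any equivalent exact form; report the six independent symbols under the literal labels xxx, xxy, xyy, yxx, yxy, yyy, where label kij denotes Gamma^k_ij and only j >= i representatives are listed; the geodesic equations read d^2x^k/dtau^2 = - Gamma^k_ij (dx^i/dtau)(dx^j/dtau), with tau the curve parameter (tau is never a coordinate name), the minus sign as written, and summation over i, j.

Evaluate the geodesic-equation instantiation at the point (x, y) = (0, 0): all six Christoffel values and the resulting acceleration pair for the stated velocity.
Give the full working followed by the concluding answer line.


E = 25/4, F = 0, G = 4 at the point
E_x = 10, E_y = 0, F_x = 0, F_y = 0, G_x = 0, G_y = 0
EG - F^2 = 25;  g^inv = (1/25) * [[4, 0], [0, 25/4]]
first-kind symbols [ij,l] = (1/2)(d_i g_jl + d_j g_il - d_l g_ij): [xx,x] = E_x/2 = 5, [xx,y] = F_x - E_y/2 = 0, [xy,x] = E_y/2 = 0, [xy,y] = G_x/2 = 0, [yy,x] = F_y - G_x/2 = 0, [yy,y] = G_y/2 = 0
Gamma^x_ij = (G*[ij,x] - F*[ij,y])/(EG - F^2), Gamma^y_ij = (E*[ij,y] - F*[ij,x])/(EG - F^2)
Gamma_xxx = 4/5, Gamma_xxy = 0, Gamma_xyy = 0, Gamma_yxx = 0, Gamma_yxy = 0, Gamma_yyy = 0
d^2x/dtau^2 = -(Gamma_xxx*(2)^2 + 2*Gamma_xxy*(2)*(0) + Gamma_xyy*(0)^2) = -16/5
d^2y/dtau^2 = -(Gamma_yxx*(2)^2 + 2*Gamma_yxy*(2)*(0) + Gamma_yyy*(0)^2) = 0

Answer: Gamma_xxx = 4/5, Gamma_xxy = 0, Gamma_xyy = 0, Gamma_yxx = 0, Gamma_yxy = 0, Gamma_yyy = 0; accelerations (d^2x/dtau^2, d^2y/dtau^2) = (-16/5, 0)


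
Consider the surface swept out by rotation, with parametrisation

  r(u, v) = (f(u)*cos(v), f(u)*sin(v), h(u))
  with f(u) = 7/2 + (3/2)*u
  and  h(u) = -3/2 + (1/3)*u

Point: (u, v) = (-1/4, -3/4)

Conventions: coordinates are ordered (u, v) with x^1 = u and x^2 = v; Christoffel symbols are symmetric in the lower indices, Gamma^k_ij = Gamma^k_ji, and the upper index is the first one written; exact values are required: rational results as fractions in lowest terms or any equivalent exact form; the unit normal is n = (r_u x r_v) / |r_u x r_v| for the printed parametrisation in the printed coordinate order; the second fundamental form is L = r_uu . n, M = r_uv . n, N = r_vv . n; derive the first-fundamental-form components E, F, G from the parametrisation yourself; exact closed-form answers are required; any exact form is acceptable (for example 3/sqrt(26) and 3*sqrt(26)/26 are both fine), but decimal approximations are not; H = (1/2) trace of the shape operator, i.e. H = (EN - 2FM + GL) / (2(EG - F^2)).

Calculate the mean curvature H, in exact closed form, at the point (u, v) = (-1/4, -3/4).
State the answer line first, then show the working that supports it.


Answer: H = 8*sqrt(85)/2125

f = 25/8, f' = 3/2, f'' = 0, h' = 1/3, h'' = 0
E = 85/36, F = 0, G = 625/64; answer radicand W^2 = 85/36
unnormalised second-form numerators: l = 0, m = 0, n = 25/24; L = l/sqrt(85/36), and similarly M = m/sqrt(W^2), N = n/sqrt(W^2)
H = (E*n - 2*F*m + G*l) / (2*(EG - F^2)*sqrt(W^2)); E*n - 2*F*m + G*l = 2125/864, EG - F^2 = 53125/2304, so H = (4/75)/sqrt(85/36)


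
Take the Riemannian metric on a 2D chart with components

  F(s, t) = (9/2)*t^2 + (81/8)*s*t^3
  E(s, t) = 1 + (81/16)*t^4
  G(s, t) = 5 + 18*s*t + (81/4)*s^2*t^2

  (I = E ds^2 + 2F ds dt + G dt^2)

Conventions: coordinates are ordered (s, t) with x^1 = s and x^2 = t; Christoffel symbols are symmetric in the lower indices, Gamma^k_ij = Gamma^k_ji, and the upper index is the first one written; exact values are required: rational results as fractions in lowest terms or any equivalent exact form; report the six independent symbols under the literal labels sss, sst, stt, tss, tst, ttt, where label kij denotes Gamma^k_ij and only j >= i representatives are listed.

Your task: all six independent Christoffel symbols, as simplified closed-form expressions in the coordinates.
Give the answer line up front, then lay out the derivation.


Answer: Gamma_sss = 0, Gamma_sst = 162*t^3/(324*s^2*t^2 + 288*s*t + 81*t^4 + 80), Gamma_stt = 162*s*t^2/(324*s^2*t^2 + 288*s*t + 81*t^4 + 80), Gamma_tss = 0, Gamma_tst = (324*s*t^2 + 144*t)/(324*s^2*t^2 + 288*s*t + 81*t^4 + 80), Gamma_ttt = (324*s^2*t + 144*s)/(324*s^2*t^2 + 288*s*t + 81*t^4 + 80)

E = 1 + (81/16)*t^4; F = (9/2)*t^2 + (81/8)*s*t^3; G = 5 + 18*s*t + (81/4)*s^2*t^2
Gamma^k_ij = (1/2) g^{kl} (d_i g_jl + d_j g_il - d_l g_ij), with g^inv = (1/(EG-F^2)) [[G, -F], [-F, E]]
first partials: E_s = 0, E_t = (81/4)*t^3, F_s = (81/8)*t^3, F_t = 9*t + (243/8)*s*t^2, G_s = 18*t + (81/2)*s*t^2, G_t = 18*s + (81/2)*s^2*t
D = EG - F^2 = 5 + 18*s*t + (81/16)*t^4 + (81/4)*s^2*t^2
expanded: Gamma^s_ss = (G E_s - 2F F_s + F E_t)/(2D), Gamma^s_st = (G E_t - F G_s)/(2D), Gamma^s_tt = (2G F_t - G G_s - F G_t)/(2D), Gamma^t_ss = (2E F_s - E E_t - F E_s)/(2D), Gamma^t_st = (E G_s - F E_t)/(2D), Gamma^t_tt = (E G_t - 2F F_t + F G_s)/(2D); substitute and cancel common factors


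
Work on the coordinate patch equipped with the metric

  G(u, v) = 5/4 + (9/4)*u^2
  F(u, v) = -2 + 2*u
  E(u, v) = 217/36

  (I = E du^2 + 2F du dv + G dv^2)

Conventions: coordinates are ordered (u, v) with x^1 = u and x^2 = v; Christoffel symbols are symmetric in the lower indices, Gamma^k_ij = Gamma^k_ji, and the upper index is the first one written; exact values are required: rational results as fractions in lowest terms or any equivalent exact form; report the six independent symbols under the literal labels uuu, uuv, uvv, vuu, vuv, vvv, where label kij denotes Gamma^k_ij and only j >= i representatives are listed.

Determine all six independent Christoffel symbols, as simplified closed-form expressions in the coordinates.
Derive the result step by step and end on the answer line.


E = 217/36; F = -2 + 2*u; G = 5/4 + (9/4)*u^2
Gamma^k_ij = (1/2) g^{kl} (d_i g_jl + d_j g_il - d_l g_ij), with g^inv = (1/(EG-F^2)) [[G, -F], [-F, E]]
first partials: E_u = 0, E_v = 0, F_u = 2, F_v = 0, G_u = (9/2)*u, G_v = 0
D = EG - F^2 = 509/144 + 8*u + (153/16)*u^2
expanded: Gamma^u_uu = (G E_u - 2F F_u + F E_v)/(2D), Gamma^u_uv = (G E_v - F G_u)/(2D), Gamma^u_vv = (2G F_v - G G_u - F G_v)/(2D), Gamma^v_uu = (2E F_u - E E_v - F E_u)/(2D), Gamma^v_uv = (E G_u - F E_v)/(2D), Gamma^v_vv = (E G_v - 2F F_v + F G_u)/(2D); substitute and cancel common factors

Answer: Gamma_uuu = (576 - 576*u)/(1377*u^2 + 1152*u + 509), Gamma_uuv = (-648*u^2 + 648*u)/(1377*u^2 + 1152*u + 509), Gamma_uvv = (-729*u^3 - 405*u)/(1377*u^2 + 1152*u + 509), Gamma_vuu = 1736/(1377*u^2 + 1152*u + 509), Gamma_vuv = 1953*u/(1377*u^2 + 1152*u + 509), Gamma_vvv = (648*u^2 - 648*u)/(1377*u^2 + 1152*u + 509)


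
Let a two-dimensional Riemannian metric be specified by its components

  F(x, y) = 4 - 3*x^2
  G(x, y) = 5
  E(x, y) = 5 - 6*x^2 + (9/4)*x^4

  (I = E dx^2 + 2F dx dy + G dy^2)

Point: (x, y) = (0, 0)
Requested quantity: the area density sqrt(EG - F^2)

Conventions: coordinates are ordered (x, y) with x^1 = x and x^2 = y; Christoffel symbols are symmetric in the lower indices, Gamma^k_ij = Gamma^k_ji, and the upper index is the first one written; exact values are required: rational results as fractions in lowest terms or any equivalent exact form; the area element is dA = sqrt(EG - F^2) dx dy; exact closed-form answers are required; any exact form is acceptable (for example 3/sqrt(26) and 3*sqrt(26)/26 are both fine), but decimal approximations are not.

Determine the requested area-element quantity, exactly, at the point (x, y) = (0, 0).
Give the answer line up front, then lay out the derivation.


Answer: sqrt(EG - F^2) = 3

E = 5, F = 4, G = 5; EG - F^2 = 9


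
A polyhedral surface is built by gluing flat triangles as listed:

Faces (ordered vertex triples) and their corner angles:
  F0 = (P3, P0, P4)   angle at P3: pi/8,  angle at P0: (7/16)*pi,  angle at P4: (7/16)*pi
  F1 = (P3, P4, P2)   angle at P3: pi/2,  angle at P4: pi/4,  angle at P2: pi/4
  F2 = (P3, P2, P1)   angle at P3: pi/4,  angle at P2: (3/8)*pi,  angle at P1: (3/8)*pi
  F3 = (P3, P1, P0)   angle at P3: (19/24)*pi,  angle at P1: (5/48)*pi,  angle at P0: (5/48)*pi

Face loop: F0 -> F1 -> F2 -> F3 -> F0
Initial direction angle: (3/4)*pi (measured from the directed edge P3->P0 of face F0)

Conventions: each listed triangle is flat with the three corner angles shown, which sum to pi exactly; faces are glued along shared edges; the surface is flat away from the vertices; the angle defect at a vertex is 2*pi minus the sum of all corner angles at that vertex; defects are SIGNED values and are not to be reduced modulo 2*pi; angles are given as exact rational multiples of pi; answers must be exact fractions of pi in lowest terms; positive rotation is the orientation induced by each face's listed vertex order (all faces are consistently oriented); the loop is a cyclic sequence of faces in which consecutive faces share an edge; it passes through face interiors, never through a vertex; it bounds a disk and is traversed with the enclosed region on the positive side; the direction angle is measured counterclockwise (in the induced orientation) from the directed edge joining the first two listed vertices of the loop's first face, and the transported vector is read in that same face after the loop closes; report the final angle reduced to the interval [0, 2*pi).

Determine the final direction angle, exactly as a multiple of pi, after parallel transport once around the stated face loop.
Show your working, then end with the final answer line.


enclosed vertex P3: corner angles sum to (5/3)*pi, defect = 2*pi - (5/3)*pi = pi/3
by Gauss-Bonnet the loop rotates the vector by the enclosed defect sum (positive orientation, mod 2*pi)
final angle = (3/4)*pi + pi/3 = (13/12)*pi (mod 2*pi)

Answer: final direction angle = (13/12)*pi


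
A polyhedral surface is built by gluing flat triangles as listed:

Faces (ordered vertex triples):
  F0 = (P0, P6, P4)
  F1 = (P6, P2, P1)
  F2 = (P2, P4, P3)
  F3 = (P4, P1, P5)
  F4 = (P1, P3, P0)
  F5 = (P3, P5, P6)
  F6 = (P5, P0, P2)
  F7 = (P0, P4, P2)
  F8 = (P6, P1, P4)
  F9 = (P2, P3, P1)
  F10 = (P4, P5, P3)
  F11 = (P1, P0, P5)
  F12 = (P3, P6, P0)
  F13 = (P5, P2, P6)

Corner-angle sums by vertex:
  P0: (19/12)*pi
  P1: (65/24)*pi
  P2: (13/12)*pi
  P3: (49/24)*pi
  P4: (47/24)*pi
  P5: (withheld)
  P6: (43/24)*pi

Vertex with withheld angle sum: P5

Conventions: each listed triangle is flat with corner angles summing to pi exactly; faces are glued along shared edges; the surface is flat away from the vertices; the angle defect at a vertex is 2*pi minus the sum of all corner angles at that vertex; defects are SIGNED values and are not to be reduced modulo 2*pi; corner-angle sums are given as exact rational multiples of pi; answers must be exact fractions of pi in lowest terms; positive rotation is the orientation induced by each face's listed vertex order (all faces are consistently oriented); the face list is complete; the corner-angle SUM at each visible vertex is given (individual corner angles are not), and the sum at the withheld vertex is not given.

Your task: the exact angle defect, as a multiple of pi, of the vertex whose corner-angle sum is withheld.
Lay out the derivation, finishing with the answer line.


V = 7, E = 21, F = 14; chi = V - E + F = 0
Gauss-Bonnet: total defect = 2*pi*chi = 0; visible defects sum to (5/6)*pi

Answer: defect(P5) = (-5/6)*pi


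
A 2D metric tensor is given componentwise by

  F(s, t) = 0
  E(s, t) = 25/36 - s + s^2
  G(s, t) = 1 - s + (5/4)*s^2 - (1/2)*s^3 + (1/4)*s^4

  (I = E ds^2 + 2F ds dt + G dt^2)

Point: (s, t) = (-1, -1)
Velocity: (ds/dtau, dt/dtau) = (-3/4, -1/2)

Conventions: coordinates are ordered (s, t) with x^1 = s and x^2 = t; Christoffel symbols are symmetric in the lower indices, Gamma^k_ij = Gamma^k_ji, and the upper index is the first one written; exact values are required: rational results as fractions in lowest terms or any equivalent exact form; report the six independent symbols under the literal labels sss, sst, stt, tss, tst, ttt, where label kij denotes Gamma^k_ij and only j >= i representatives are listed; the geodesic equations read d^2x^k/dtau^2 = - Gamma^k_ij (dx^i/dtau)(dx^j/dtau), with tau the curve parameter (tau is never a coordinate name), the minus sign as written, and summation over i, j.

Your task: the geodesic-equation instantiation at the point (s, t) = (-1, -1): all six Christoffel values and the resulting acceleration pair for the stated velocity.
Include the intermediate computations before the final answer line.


E = 97/36, F = 0, G = 4 at the point
E_s = -3, E_t = 0, F_s = 0, F_t = 0, G_s = -6, G_t = 0
EG - F^2 = 97/9;  g^inv = (9/97) * [[4, 0], [0, 97/36]]
first-kind symbols [ij,l] = (1/2)(d_i g_jl + d_j g_il - d_l g_ij): [ss,s] = E_s/2 = -3/2, [ss,t] = F_s - E_t/2 = 0, [st,s] = E_t/2 = 0, [st,t] = G_s/2 = -3, [tt,s] = F_t - G_s/2 = 3, [tt,t] = G_t/2 = 0
Gamma^s_ij = (G*[ij,s] - F*[ij,t])/(EG - F^2), Gamma^t_ij = (E*[ij,t] - F*[ij,s])/(EG - F^2)
Gamma_sss = -54/97, Gamma_sst = 0, Gamma_stt = 108/97, Gamma_tss = 0, Gamma_tst = -3/4, Gamma_ttt = 0
d^2s/dtau^2 = -(Gamma_sss*(-3/4)^2 + 2*Gamma_sst*(-3/4)*(-1/2) + Gamma_stt*(-1/2)^2) = 27/776
d^2t/dtau^2 = -(Gamma_tss*(-3/4)^2 + 2*Gamma_tst*(-3/4)*(-1/2) + Gamma_ttt*(-1/2)^2) = 9/16

Answer: Gamma_sss = -54/97, Gamma_sst = 0, Gamma_stt = 108/97, Gamma_tss = 0, Gamma_tst = -3/4, Gamma_ttt = 0; accelerations (d^2s/dtau^2, d^2t/dtau^2) = (27/776, 9/16)


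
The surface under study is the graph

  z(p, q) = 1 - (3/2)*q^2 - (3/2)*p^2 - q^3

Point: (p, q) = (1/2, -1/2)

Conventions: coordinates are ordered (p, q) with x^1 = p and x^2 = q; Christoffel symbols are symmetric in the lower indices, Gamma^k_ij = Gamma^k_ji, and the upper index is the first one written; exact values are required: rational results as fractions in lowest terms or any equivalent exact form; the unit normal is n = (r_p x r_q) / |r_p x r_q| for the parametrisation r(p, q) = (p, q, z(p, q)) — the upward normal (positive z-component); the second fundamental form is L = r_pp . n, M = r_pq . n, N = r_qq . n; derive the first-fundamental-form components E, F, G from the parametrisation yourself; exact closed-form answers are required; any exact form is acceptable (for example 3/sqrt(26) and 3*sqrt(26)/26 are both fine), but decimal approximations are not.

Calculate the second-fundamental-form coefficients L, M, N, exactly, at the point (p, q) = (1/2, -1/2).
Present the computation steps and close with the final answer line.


z_p = -3/2, z_q = 3/4, z_pp = -3, z_pq = 0, z_qq = 0
E = 13/4, F = -9/8, G = 25/16; answer radicand W^2 = 61/16
unnormalised second-form numerators: l = -3, m = 0, n = 0; L = l/sqrt(61/16), and similarly M = m/sqrt(W^2), N = n/sqrt(W^2)

Answer: L = -12*sqrt(61)/61, M = 0, N = 0


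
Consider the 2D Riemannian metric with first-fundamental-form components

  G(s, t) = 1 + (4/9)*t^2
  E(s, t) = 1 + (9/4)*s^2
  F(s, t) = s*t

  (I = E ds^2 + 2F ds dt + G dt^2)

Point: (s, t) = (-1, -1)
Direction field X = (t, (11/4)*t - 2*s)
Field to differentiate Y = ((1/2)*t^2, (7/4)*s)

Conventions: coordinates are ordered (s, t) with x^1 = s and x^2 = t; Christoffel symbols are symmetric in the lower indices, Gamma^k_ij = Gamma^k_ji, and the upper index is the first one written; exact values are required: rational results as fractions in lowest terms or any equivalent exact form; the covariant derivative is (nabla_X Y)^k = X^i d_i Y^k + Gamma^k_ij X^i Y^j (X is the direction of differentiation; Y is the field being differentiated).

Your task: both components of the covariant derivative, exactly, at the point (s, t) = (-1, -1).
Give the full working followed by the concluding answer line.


E = 13/4, F = 1, G = 13/9 at the point
E_s = -9/2, E_t = 0, F_s = -1, F_t = -1, G_s = 0, G_t = -8/9
EG - F^2 = 133/36;  g^inv = (36/133) * [[13/9, -1], [-1, 13/4]]
first-kind symbols [ij,l] = (1/2)(d_i g_jl + d_j g_il - d_l g_ij): [ss,s] = E_s/2 = -9/4, [ss,t] = F_s - E_t/2 = -1, [st,s] = E_t/2 = 0, [st,t] = G_s/2 = 0, [tt,s] = F_t - G_s/2 = -1, [tt,t] = G_t/2 = -4/9
Gamma^s_ij = (G*[ij,s] - F*[ij,t])/(EG - F^2), Gamma^t_ij = (E*[ij,t] - F*[ij,s])/(EG - F^2)
Gamma_sss = -81/133, Gamma_sst = 0, Gamma_stt = -36/133, Gamma_tss = -36/133, Gamma_tst = 0, Gamma_ttt = -16/133
X = (-1, -3/4), Y = (1/2, -7/4) at the point

Answer: (nabla_X Y)^s = 93/133, (nabla_X Y)^t = -943/532


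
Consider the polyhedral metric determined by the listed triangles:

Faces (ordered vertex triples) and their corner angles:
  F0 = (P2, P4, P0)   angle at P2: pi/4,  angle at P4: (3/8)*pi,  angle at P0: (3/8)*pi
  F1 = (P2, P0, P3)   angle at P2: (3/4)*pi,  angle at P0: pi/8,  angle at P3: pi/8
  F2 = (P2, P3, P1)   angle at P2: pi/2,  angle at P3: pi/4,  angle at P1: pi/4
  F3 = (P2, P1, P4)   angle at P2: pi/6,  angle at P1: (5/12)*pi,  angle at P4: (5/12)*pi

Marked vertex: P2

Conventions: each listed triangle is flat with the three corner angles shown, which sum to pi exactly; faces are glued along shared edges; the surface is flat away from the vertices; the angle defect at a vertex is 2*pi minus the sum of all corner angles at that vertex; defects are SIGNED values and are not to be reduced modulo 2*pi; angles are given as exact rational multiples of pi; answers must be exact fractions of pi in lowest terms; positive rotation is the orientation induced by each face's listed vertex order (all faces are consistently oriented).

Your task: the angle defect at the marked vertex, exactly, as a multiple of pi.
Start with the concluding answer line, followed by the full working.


Answer: defect(P2) = pi/3

Sum of corner angles at P2: (5/3)*pi
defect = 2*pi - (5/3)*pi


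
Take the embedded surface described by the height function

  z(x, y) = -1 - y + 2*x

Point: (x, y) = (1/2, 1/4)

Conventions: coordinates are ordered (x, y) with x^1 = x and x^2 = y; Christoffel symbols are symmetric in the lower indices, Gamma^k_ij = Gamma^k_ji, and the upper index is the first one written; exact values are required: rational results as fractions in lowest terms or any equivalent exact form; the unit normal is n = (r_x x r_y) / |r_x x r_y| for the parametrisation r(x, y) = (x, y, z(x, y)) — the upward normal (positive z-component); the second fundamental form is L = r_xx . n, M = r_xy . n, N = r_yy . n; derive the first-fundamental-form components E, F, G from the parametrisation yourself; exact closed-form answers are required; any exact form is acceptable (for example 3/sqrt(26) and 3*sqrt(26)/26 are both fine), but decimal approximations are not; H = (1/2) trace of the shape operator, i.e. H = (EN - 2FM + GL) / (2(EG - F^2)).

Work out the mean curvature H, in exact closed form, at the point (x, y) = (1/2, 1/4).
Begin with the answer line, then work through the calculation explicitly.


Answer: H = 0

z_x = 2, z_y = -1, z_xx = 0, z_xy = 0, z_yy = 0
E = 5, F = -2, G = 2; answer radicand W^2 = 6
unnormalised second-form numerators: l = 0, m = 0, n = 0; L = l/sqrt(6), and similarly M = m/sqrt(W^2), N = n/sqrt(W^2)
H = (E*n - 2*F*m + G*l) / (2*(EG - F^2)*sqrt(W^2)); E*n - 2*F*m + G*l = 0, EG - F^2 = 6, so H = (0)/sqrt(6)
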